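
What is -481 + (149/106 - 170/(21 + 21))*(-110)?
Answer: -211898/1113 ≈ -190.38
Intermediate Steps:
-481 + (149/106 - 170/(21 + 21))*(-110) = -481 + (149*(1/106) - 170/42)*(-110) = -481 + (149/106 - 170*1/42)*(-110) = -481 + (149/106 - 85/21)*(-110) = -481 - 5881/2226*(-110) = -481 + 323455/1113 = -211898/1113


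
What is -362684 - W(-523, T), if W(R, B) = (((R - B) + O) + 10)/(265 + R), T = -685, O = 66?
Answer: -46786117/129 ≈ -3.6268e+5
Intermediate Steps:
W(R, B) = (76 + R - B)/(265 + R) (W(R, B) = (((R - B) + 66) + 10)/(265 + R) = ((66 + R - B) + 10)/(265 + R) = (76 + R - B)/(265 + R))
-362684 - W(-523, T) = -362684 - (76 - 523 - 1*(-685))/(265 - 523) = -362684 - (76 - 523 + 685)/(-258) = -362684 - (-1)*238/258 = -362684 - 1*(-119/129) = -362684 + 119/129 = -46786117/129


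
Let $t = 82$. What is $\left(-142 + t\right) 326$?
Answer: $-19560$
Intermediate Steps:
$\left(-142 + t\right) 326 = \left(-142 + 82\right) 326 = \left(-60\right) 326 = -19560$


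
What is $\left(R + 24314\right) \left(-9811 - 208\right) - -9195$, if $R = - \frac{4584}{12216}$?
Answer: $- \frac{123986806810}{509} \approx -2.4359 \cdot 10^{8}$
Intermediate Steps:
$R = - \frac{191}{509}$ ($R = - \frac{4584}{12216} = \left(-1\right) \frac{191}{509} = - \frac{191}{509} \approx -0.37525$)
$\left(R + 24314\right) \left(-9811 - 208\right) - -9195 = \left(- \frac{191}{509} + 24314\right) \left(-9811 - 208\right) - -9195 = \frac{12375635}{509} \left(-10019\right) + 9195 = - \frac{123991487065}{509} + 9195 = - \frac{123986806810}{509}$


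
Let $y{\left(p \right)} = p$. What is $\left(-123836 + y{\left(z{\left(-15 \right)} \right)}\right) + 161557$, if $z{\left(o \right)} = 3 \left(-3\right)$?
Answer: $37712$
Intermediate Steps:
$z{\left(o \right)} = -9$
$\left(-123836 + y{\left(z{\left(-15 \right)} \right)}\right) + 161557 = \left(-123836 - 9\right) + 161557 = -123845 + 161557 = 37712$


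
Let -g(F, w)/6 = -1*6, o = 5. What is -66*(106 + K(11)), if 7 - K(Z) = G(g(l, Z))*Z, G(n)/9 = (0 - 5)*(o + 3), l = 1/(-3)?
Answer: -268818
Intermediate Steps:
l = -1/3 ≈ -0.33333
g(F, w) = 36 (g(F, w) = -(-6)*6 = -6*(-6) = 36)
G(n) = -360 (G(n) = 9*((0 - 5)*(5 + 3)) = 9*(-5*8) = 9*(-40) = -360)
K(Z) = 7 + 360*Z (K(Z) = 7 - (-360)*Z = 7 + 360*Z)
-66*(106 + K(11)) = -66*(106 + (7 + 360*11)) = -66*(106 + (7 + 3960)) = -66*(106 + 3967) = -66*4073 = -268818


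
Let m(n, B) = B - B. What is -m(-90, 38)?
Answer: 0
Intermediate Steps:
m(n, B) = 0
-m(-90, 38) = -1*0 = 0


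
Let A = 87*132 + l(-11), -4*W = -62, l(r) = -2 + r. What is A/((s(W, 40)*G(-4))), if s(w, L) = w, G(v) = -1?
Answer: -22942/31 ≈ -740.06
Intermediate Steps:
W = 31/2 (W = -¼*(-62) = 31/2 ≈ 15.500)
A = 11471 (A = 87*132 + (-2 - 11) = 11484 - 13 = 11471)
A/((s(W, 40)*G(-4))) = 11471/(((31/2)*(-1))) = 11471/(-31/2) = 11471*(-2/31) = -22942/31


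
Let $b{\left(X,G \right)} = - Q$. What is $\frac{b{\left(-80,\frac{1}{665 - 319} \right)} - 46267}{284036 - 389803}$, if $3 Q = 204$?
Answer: $\frac{46335}{105767} \approx 0.43809$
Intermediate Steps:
$Q = 68$ ($Q = \frac{1}{3} \cdot 204 = 68$)
$b{\left(X,G \right)} = -68$ ($b{\left(X,G \right)} = \left(-1\right) 68 = -68$)
$\frac{b{\left(-80,\frac{1}{665 - 319} \right)} - 46267}{284036 - 389803} = \frac{-68 - 46267}{284036 - 389803} = - \frac{46335}{-105767} = \left(-46335\right) \left(- \frac{1}{105767}\right) = \frac{46335}{105767}$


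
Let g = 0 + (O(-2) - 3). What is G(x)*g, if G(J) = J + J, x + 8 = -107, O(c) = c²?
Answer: -230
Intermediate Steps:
x = -115 (x = -8 - 107 = -115)
G(J) = 2*J
g = 1 (g = 0 + ((-2)² - 3) = 0 + (4 - 3) = 0 + 1 = 1)
G(x)*g = (2*(-115))*1 = -230*1 = -230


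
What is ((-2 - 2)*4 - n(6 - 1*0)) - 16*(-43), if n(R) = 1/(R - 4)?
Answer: 1343/2 ≈ 671.50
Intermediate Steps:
n(R) = 1/(-4 + R)
((-2 - 2)*4 - n(6 - 1*0)) - 16*(-43) = ((-2 - 2)*4 - 1/(-4 + (6 - 1*0))) - 16*(-43) = (-4*4 - 1/(-4 + (6 + 0))) + 688 = (-16 - 1/(-4 + 6)) + 688 = (-16 - 1/2) + 688 = (-16 - 1*½) + 688 = (-16 - ½) + 688 = -33/2 + 688 = 1343/2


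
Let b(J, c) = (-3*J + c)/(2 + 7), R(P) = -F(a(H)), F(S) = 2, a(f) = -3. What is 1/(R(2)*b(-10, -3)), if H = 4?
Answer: -⅙ ≈ -0.16667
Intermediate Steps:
R(P) = -2 (R(P) = -1*2 = -2)
b(J, c) = -J/3 + c/9 (b(J, c) = (c - 3*J)/9 = (c - 3*J)*(⅑) = -J/3 + c/9)
1/(R(2)*b(-10, -3)) = 1/(-2*(-⅓*(-10) + (⅑)*(-3))) = 1/(-2*(10/3 - ⅓)) = 1/(-2*3) = 1/(-6) = -⅙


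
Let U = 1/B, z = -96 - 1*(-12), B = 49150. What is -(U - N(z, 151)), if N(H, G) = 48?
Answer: 2359199/49150 ≈ 48.000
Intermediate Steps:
z = -84 (z = -96 + 12 = -84)
U = 1/49150 ≈ 2.0346e-5
-(U - N(z, 151)) = -(1/49150 - 1*48) = -(1/49150 - 48) = -1*(-2359199/49150) = 2359199/49150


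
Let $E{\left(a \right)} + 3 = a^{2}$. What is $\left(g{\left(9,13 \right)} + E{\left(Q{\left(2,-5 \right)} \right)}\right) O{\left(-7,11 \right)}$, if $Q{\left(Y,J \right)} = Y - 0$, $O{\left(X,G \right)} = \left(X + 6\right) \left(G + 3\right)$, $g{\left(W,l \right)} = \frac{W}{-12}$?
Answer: $- \frac{7}{2} \approx -3.5$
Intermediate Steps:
$g{\left(W,l \right)} = - \frac{W}{12}$ ($g{\left(W,l \right)} = W \left(- \frac{1}{12}\right) = - \frac{W}{12}$)
$O{\left(X,G \right)} = \left(3 + G\right) \left(6 + X\right)$ ($O{\left(X,G \right)} = \left(6 + X\right) \left(3 + G\right) = \left(3 + G\right) \left(6 + X\right)$)
$Q{\left(Y,J \right)} = Y$ ($Q{\left(Y,J \right)} = Y + 0 = Y$)
$E{\left(a \right)} = -3 + a^{2}$
$\left(g{\left(9,13 \right)} + E{\left(Q{\left(2,-5 \right)} \right)}\right) O{\left(-7,11 \right)} = \left(\left(- \frac{1}{12}\right) 9 - \left(3 - 2^{2}\right)\right) \left(18 + 3 \left(-7\right) + 6 \cdot 11 + 11 \left(-7\right)\right) = \left(- \frac{3}{4} + \left(-3 + 4\right)\right) \left(18 - 21 + 66 - 77\right) = \left(- \frac{3}{4} + 1\right) \left(-14\right) = \frac{1}{4} \left(-14\right) = - \frac{7}{2}$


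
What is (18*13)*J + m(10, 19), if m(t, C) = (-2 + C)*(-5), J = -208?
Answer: -48757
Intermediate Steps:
m(t, C) = 10 - 5*C
(18*13)*J + m(10, 19) = (18*13)*(-208) + (10 - 5*19) = 234*(-208) + (10 - 95) = -48672 - 85 = -48757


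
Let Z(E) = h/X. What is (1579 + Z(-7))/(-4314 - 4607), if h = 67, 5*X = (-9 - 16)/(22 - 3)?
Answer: -602/4055 ≈ -0.14846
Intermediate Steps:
X = -5/19 (X = ((-9 - 16)/(22 - 3))/5 = (-25/19)/5 = (-25*1/19)/5 = (⅕)*(-25/19) = -5/19 ≈ -0.26316)
Z(E) = -1273/5 (Z(E) = 67/(-5/19) = 67*(-19/5) = -1273/5)
(1579 + Z(-7))/(-4314 - 4607) = (1579 - 1273/5)/(-4314 - 4607) = (6622/5)/(-8921) = (6622/5)*(-1/8921) = -602/4055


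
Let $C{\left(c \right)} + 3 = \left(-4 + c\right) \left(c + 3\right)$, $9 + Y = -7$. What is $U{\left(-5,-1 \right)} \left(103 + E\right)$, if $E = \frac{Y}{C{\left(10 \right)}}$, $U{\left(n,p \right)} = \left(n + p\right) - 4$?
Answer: $- \frac{15418}{15} \approx -1027.9$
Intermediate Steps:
$Y = -16$ ($Y = -9 - 7 = -16$)
$C{\left(c \right)} = -3 + \left(-4 + c\right) \left(3 + c\right)$ ($C{\left(c \right)} = -3 + \left(-4 + c\right) \left(c + 3\right) = -3 + \left(-4 + c\right) \left(3 + c\right)$)
$U{\left(n,p \right)} = -4 + n + p$
$E = - \frac{16}{75}$ ($E = - \frac{16}{-15 + 10^{2} - 10} = - \frac{16}{-15 + 100 - 10} = - \frac{16}{75} \approx -0.21333$)
$U{\left(-5,-1 \right)} \left(103 + E\right) = \left(-4 - 5 - 1\right) \left(103 - \frac{16}{75}\right) = \left(-10\right) \frac{7709}{75} = - \frac{15418}{15}$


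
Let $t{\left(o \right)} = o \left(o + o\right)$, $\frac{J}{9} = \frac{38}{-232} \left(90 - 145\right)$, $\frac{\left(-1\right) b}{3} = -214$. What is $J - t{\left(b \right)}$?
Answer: $- \frac{95612643}{116} \approx -8.2425 \cdot 10^{5}$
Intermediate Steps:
$b = 642$ ($b = \left(-3\right) \left(-214\right) = 642$)
$J = \frac{9405}{116}$ ($J = 9 \frac{38}{-232} \left(90 - 145\right) = 9 \cdot 38 \left(- \frac{1}{232}\right) \left(-55\right) = 9 \left(\left(- \frac{19}{116}\right) \left(-55\right)\right) = 9 \cdot \frac{1045}{116} = \frac{9405}{116} \approx 81.078$)
$t{\left(o \right)} = 2 o^{2}$ ($t{\left(o \right)} = o 2 o = 2 o^{2}$)
$J - t{\left(b \right)} = \frac{9405}{116} - 2 \cdot 642^{2} = \frac{9405}{116} - 2 \cdot 412164 = \frac{9405}{116} - 824328 = - \frac{95612643}{116}$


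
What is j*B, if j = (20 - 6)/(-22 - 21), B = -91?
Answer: 1274/43 ≈ 29.628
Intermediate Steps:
j = -14/43 (j = 14/(-43) = 14*(-1/43) = -14/43 ≈ -0.32558)
j*B = -14/43*(-91) = 1274/43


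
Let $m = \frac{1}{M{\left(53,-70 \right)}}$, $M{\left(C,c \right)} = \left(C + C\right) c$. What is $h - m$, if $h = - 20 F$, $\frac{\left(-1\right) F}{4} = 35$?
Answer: $\frac{20776001}{7420} \approx 2800.0$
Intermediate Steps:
$F = -140$ ($F = \left(-4\right) 35 = -140$)
$h = 2800$ ($h = \left(-20\right) \left(-140\right) = 2800$)
$M{\left(C,c \right)} = 2 C c$
$m = - \frac{1}{7420}$ ($m = \frac{1}{2 \cdot 53 \left(-70\right)} = \frac{1}{-7420} = - \frac{1}{7420} \approx -0.00013477$)
$h - m = 2800 - - \frac{1}{7420} = 2800 + \frac{1}{7420} = \frac{20776001}{7420}$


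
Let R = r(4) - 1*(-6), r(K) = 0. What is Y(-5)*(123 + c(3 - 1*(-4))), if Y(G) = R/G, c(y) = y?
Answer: -156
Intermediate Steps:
R = 6 (R = 0 - 1*(-6) = 0 + 6 = 6)
Y(G) = 6/G
Y(-5)*(123 + c(3 - 1*(-4))) = (6/(-5))*(123 + (3 - 1*(-4))) = (6*(-⅕))*(123 + (3 + 4)) = -6*(123 + 7)/5 = -6/5*130 = -156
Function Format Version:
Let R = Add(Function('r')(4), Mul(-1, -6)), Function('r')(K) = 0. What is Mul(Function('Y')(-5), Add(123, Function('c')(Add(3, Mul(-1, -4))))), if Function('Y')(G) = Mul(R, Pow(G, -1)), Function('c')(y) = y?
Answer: -156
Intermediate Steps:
R = 6 (R = Add(0, Mul(-1, -6)) = Add(0, 6) = 6)
Function('Y')(G) = Mul(6, Pow(G, -1))
Mul(Function('Y')(-5), Add(123, Function('c')(Add(3, Mul(-1, -4))))) = Mul(Mul(6, Pow(-5, -1)), Add(123, Add(3, Mul(-1, -4)))) = Mul(Mul(6, Rational(-1, 5)), Add(123, Add(3, 4))) = Mul(Rational(-6, 5), Add(123, 7)) = Mul(Rational(-6, 5), 130) = -156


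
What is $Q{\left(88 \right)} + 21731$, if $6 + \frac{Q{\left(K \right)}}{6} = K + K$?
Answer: $22751$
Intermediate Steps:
$Q{\left(K \right)} = -36 + 12 K$ ($Q{\left(K \right)} = -36 + 6 \left(K + K\right) = -36 + 6 \cdot 2 K = -36 + 12 K$)
$Q{\left(88 \right)} + 21731 = \left(-36 + 12 \cdot 88\right) + 21731 = \left(-36 + 1056\right) + 21731 = 1020 + 21731 = 22751$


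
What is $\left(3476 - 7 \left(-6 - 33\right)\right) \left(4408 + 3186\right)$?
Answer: $28469906$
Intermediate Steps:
$\left(3476 - 7 \left(-6 - 33\right)\right) \left(4408 + 3186\right) = \left(3476 - -273\right) 7594 = \left(3476 + 273\right) 7594 = 3749 \cdot 7594 = 28469906$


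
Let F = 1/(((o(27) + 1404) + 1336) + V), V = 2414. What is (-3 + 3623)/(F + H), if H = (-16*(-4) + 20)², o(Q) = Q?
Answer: 18755220/36557137 ≈ 0.51304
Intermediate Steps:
H = 7056 (H = (64 + 20)² = 84² = 7056)
F = 1/5181 (F = 1/(((27 + 1404) + 1336) + 2414) = 1/((1431 + 1336) + 2414) = 1/(2767 + 2414) = 1/5181 ≈ 0.00019301)
(-3 + 3623)/(F + H) = (-3 + 3623)/(1/5181 + 7056) = 3620/(36557137/5181) = 3620*(5181/36557137) = 18755220/36557137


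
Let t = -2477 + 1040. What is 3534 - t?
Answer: 4971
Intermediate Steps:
t = -1437
3534 - t = 3534 - 1*(-1437) = 3534 + 1437 = 4971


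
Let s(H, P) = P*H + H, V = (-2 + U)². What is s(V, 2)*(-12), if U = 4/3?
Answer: -16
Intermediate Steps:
U = 4/3 (U = 4*(⅓) = 4/3 ≈ 1.3333)
V = 4/9 (V = (-2 + 4/3)² = (-⅔)² = 4/9 ≈ 0.44444)
s(H, P) = H + H*P (s(H, P) = H*P + H = H + H*P)
s(V, 2)*(-12) = (4*(1 + 2)/9)*(-12) = ((4/9)*3)*(-12) = (4/3)*(-12) = -16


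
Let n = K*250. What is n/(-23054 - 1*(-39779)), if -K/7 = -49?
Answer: 3430/669 ≈ 5.1271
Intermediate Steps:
K = 343 (K = -7*(-49) = 343)
n = 85750 (n = 343*250 = 85750)
n/(-23054 - 1*(-39779)) = 85750/(-23054 - 1*(-39779)) = 85750/(-23054 + 39779) = 85750/16725 = 85750*(1/16725) = 3430/669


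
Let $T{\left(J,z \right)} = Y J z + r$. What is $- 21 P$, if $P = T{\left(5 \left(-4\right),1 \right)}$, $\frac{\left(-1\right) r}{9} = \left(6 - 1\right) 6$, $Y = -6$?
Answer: $3150$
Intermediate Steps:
$r = -270$ ($r = - 9 \left(6 - 1\right) 6 = - 9 \cdot 5 \cdot 6 = \left(-9\right) 30 = -270$)
$T{\left(J,z \right)} = -270 - 6 J z$ ($T{\left(J,z \right)} = - 6 J z - 270 = -270 - 6 J z$)
$P = -150$ ($P = -270 - 6 \cdot 5 \left(-4\right) 1 = -270 - \left(-120\right) 1 = -270 + 120 = -150$)
$- 21 P = \left(-21\right) \left(-150\right) = 3150$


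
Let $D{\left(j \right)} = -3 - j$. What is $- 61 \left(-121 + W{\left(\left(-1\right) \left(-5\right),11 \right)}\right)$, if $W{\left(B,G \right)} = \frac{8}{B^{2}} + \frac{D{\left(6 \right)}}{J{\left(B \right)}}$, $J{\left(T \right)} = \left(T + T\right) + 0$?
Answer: $\frac{370819}{50} \approx 7416.4$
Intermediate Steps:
$J{\left(T \right)} = 2 T$ ($J{\left(T \right)} = 2 T + 0 = 2 T$)
$W{\left(B,G \right)} = \frac{8}{B^{2}} - \frac{9}{2 B}$ ($W{\left(B,G \right)} = \frac{8}{B^{2}} + \frac{-3 - 6}{2 B} = \frac{8}{B^{2}} + \left(-3 - 6\right) \frac{1}{2 B} = \frac{8}{B^{2}} - 9 \frac{1}{2 B} = \frac{8}{B^{2}} - \frac{9}{2 B}$)
$- 61 \left(-121 + W{\left(\left(-1\right) \left(-5\right),11 \right)}\right) = - 61 \left(-121 + \frac{16 - 9 \left(\left(-1\right) \left(-5\right)\right)}{2 \cdot 25}\right) = - 61 \left(-121 + \frac{16 - 45}{2 \cdot 25}\right) = - 61 \left(-121 + \frac{1}{2} \cdot \frac{1}{25} \left(16 - 45\right)\right) = - 61 \left(-121 + \frac{1}{2} \cdot \frac{1}{25} \left(-29\right)\right) = - 61 \left(-121 - \frac{29}{50}\right) = \left(-61\right) \left(- \frac{6079}{50}\right) = \frac{370819}{50}$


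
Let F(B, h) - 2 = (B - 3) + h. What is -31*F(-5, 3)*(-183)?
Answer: -17019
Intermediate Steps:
F(B, h) = -1 + B + h (F(B, h) = 2 + ((B - 3) + h) = 2 + ((-3 + B) + h) = 2 + (-3 + B + h) = -1 + B + h)
-31*F(-5, 3)*(-183) = -31*(-1 - 5 + 3)*(-183) = -31*(-3)*(-183) = 93*(-183) = -17019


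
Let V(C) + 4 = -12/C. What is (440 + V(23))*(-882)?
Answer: -8834112/23 ≈ -3.8409e+5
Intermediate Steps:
V(C) = -4 - 12/C
(440 + V(23))*(-882) = (440 + (-4 - 12/23))*(-882) = (440 - 104/23)*(-882) = (10016/23)*(-882) = -8834112/23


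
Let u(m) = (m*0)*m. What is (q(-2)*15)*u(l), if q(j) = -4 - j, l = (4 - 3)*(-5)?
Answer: 0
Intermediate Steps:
l = -5 (l = 1*(-5) = -5)
u(m) = 0 (u(m) = 0*m = 0)
(q(-2)*15)*u(l) = ((-4 - 1*(-2))*15)*0 = ((-4 + 2)*15)*0 = -2*15*0 = -30*0 = 0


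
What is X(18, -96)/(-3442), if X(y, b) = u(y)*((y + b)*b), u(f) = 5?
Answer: -18720/1721 ≈ -10.877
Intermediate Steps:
X(y, b) = 5*b*(b + y) (X(y, b) = 5*((y + b)*b) = 5*((b + y)*b) = 5*(b*(b + y)) = 5*b*(b + y))
X(18, -96)/(-3442) = (5*(-96)*(-96 + 18))/(-3442) = (5*(-96)*(-78))*(-1/3442) = 37440*(-1/3442) = -18720/1721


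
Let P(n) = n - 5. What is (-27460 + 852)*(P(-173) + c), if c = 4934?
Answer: -126547648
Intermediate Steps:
P(n) = -5 + n
(-27460 + 852)*(P(-173) + c) = (-27460 + 852)*((-5 - 173) + 4934) = -26608*(-178 + 4934) = -26608*4756 = -126547648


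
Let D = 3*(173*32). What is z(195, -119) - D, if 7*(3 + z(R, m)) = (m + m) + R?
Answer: -116320/7 ≈ -16617.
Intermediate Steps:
z(R, m) = -3 + R/7 + 2*m/7 (z(R, m) = -3 + ((m + m) + R)/7 = -3 + (2*m + R)/7 = -3 + (R + 2*m)/7 = -3 + (R/7 + 2*m/7) = -3 + R/7 + 2*m/7)
D = 16608 (D = 3*5536 = 16608)
z(195, -119) - D = (-3 + (⅐)*195 + (2/7)*(-119)) - 1*16608 = (-3 + 195/7 - 34) - 16608 = -64/7 - 16608 = -116320/7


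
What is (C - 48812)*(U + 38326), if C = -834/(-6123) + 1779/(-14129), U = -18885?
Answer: -27365257626256545/28837289 ≈ -9.4895e+8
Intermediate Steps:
C = 296923/28837289 (C = -834*(-1/6123) + 1779*(-1/14129) = 278/2041 - 1779/14129 = 296923/28837289 ≈ 0.010296)
(C - 48812)*(U + 38326) = (296923/28837289 - 48812)*(-18885 + 38326) = -1407605453745/28837289*19441 = -27365257626256545/28837289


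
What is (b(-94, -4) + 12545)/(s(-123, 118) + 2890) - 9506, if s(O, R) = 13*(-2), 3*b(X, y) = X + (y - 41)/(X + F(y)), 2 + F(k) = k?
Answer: -1632760211/171840 ≈ -9501.6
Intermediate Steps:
F(k) = -2 + k
b(X, y) = X/3 + (-41 + y)/(3*(-2 + X + y)) (b(X, y) = (X + (y - 41)/(X + (-2 + y)))/3 = (X + (-41 + y)/(-2 + X + y))/3 = X/3 + (-41 + y)/(3*(-2 + X + y)))
s(O, R) = -26
(b(-94, -4) + 12545)/(s(-123, 118) + 2890) - 9506 = ((-41 - 4 + (-94)² - 94*(-2 - 4))/(3*(-2 - 94 - 4)) + 12545)/(-26 + 2890) - 9506 = ((⅓)*(-41 - 4 + 8836 - 94*(-6))/(-100) + 12545)/2864 - 9506 = ((⅓)*(-1/100)*(-41 - 4 + 8836 + 564) + 12545)*(1/2864) - 9506 = ((⅓)*(-1/100)*9355 + 12545)*(1/2864) - 9506 = (-1871/60 + 12545)*(1/2864) - 9506 = (750829/60)*(1/2864) - 9506 = 750829/171840 - 9506 = -1632760211/171840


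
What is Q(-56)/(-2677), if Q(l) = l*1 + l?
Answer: 112/2677 ≈ 0.041838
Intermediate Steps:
Q(l) = 2*l (Q(l) = l + l = 2*l)
Q(-56)/(-2677) = (2*(-56))/(-2677) = -112*(-1/2677) = 112/2677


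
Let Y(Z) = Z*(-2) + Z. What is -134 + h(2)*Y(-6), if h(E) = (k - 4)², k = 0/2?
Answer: -38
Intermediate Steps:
k = 0 (k = 0*(½) = 0)
Y(Z) = -Z (Y(Z) = -2*Z + Z = -Z)
h(E) = 16 (h(E) = (0 - 4)² = (-4)² = 16)
-134 + h(2)*Y(-6) = -134 + 16*(-1*(-6)) = -134 + 16*6 = -134 + 96 = -38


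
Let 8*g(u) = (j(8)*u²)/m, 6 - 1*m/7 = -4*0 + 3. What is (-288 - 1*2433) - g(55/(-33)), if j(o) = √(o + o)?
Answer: -1028563/378 ≈ -2721.1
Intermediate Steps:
j(o) = √2*√o (j(o) = √(2*o) = √2*√o)
m = 21 (m = 42 - 7*(-4*0 + 3) = 42 - 7*(0 + 3) = 42 - 7*3 = 42 - 21 = 21)
g(u) = u²/42 (g(u) = (((√2*√8)*u²)/21)/8 = (((√2*(2*√2))*u²)*(1/21))/8 = ((4*u²)*(1/21))/8 = (4*u²/21)/8 = u²/42)
(-288 - 1*2433) - g(55/(-33)) = (-288 - 1*2433) - (55/(-33))²/42 = (-288 - 2433) - (55*(-1/33))²/42 = -2721 - (-5/3)²/42 = -2721 - 25/(42*9) = -2721 - 1*25/378 = -2721 - 25/378 = -1028563/378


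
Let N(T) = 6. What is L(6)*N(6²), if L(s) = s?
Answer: 36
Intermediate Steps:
L(6)*N(6²) = 6*6 = 36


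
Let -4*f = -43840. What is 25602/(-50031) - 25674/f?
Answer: -15344057/5375880 ≈ -2.8542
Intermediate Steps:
f = 10960 (f = -1/4*(-43840) = 10960)
25602/(-50031) - 25674/f = 25602/(-50031) - 25674/10960 = 25602*(-1/50031) - 25674*1/10960 = -502/981 - 12837/5480 = -15344057/5375880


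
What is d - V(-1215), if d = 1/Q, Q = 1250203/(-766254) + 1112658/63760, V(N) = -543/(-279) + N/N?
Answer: -51805390185182/17969127521559 ≈ -2.8830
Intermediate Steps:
V(N) = 274/93 (V(N) = -543*(-1/279) + 1 = 181/93 + 1 = 274/93)
Q = 193216424963/12214088760 (Q = 1250203*(-1/766254) + 1112658*(1/63760) = -1250203/766254 + 556329/31880 = 193216424963/12214088760 ≈ 15.819)
d = 12214088760/193216424963 (d = 1/(193216424963/12214088760) = 12214088760/193216424963 ≈ 0.063215)
d - V(-1215) = 12214088760/193216424963 - 1*274/93 = 12214088760/193216424963 - 274/93 = -51805390185182/17969127521559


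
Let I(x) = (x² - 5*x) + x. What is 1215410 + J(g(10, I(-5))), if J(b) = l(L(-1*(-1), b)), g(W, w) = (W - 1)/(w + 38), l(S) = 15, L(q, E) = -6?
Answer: 1215425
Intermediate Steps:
I(x) = x² - 4*x
g(W, w) = (-1 + W)/(38 + w)
J(b) = 15
1215410 + J(g(10, I(-5))) = 1215410 + 15 = 1215425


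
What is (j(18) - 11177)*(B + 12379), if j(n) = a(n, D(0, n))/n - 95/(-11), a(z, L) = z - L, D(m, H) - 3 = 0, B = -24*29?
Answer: -8611036931/66 ≈ -1.3047e+8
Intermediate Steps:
B = -696
D(m, H) = 3 (D(m, H) = 3 + 0 = 3)
j(n) = 95/11 + (-3 + n)/n (j(n) = (n - 1*3)/n - 95/(-11) = (n - 3)/n - 95*(-1/11) = (-3 + n)/n + 95/11 = 95/11 + (-3 + n)/n)
(j(18) - 11177)*(B + 12379) = ((106/11 - 3/18) - 11177)*(-696 + 12379) = ((106/11 - 3*1/18) - 11177)*11683 = ((106/11 - 1/6) - 11177)*11683 = (625/66 - 11177)*11683 = -737057/66*11683 = -8611036931/66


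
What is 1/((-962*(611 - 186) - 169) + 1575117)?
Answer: 1/1166098 ≈ 8.5756e-7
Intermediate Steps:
1/((-962*(611 - 186) - 169) + 1575117) = 1/((-962*425 - 169) + 1575117) = 1/((-408850 - 169) + 1575117) = 1/(-409019 + 1575117) = 1/1166098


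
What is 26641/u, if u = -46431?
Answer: -26641/46431 ≈ -0.57378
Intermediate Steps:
26641/u = 26641/(-46431) = 26641*(-1/46431) = -26641/46431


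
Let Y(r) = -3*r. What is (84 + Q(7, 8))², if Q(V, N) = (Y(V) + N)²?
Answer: 64009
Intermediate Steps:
Q(V, N) = (N - 3*V)² (Q(V, N) = (-3*V + N)² = (N - 3*V)²)
(84 + Q(7, 8))² = (84 + (8 - 3*7)²)² = (84 + (8 - 21)²)² = (84 + (-13)²)² = (84 + 169)² = 253² = 64009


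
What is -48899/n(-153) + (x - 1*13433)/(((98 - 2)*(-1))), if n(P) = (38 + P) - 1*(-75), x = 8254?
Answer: 612683/480 ≈ 1276.4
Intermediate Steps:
n(P) = 113 + P (n(P) = (38 + P) + 75 = 113 + P)
-48899/n(-153) + (x - 1*13433)/(((98 - 2)*(-1))) = -48899/(113 - 153) + (8254 - 1*13433)/(((98 - 2)*(-1))) = -48899/(-40) + (8254 - 13433)/((96*(-1))) = -48899*(-1/40) - 5179/(-96) = 48899/40 - 5179*(-1/96) = 48899/40 + 5179/96 = 612683/480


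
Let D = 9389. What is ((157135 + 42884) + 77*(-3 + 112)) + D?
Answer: 217801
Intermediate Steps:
((157135 + 42884) + 77*(-3 + 112)) + D = ((157135 + 42884) + 77*(-3 + 112)) + 9389 = (200019 + 77*109) + 9389 = (200019 + 8393) + 9389 = 208412 + 9389 = 217801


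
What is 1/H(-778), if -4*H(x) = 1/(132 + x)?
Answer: 2584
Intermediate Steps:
H(x) = -1/(4*(132 + x))
1/H(-778) = 1/(-1/(528 + 4*(-778))) = 1/(-1/(528 - 3112)) = 1/(-1/(-2584)) = 1/(-1*(-1/2584)) = 1/(1/2584) = 2584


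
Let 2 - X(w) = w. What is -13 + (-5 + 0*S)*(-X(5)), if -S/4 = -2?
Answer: -28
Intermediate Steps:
X(w) = 2 - w
S = 8 (S = -4*(-2) = 8)
-13 + (-5 + 0*S)*(-X(5)) = -13 + (-5 + 0*8)*(-(2 - 1*5)) = -13 + (-5 + 0)*(-(2 - 5)) = -13 - (-5)*(-3) = -13 - 5*3 = -13 - 15 = -28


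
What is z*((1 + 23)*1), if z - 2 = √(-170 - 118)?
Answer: 48 + 288*I*√2 ≈ 48.0 + 407.29*I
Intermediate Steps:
z = 2 + 12*I*√2 (z = 2 + √(-170 - 118) = 2 + √(-288) = 2 + 12*I*√2 ≈ 2.0 + 16.971*I)
z*((1 + 23)*1) = (2 + 12*I*√2)*((1 + 23)*1) = (2 + 12*I*√2)*(24*1) = (2 + 12*I*√2)*24 = 48 + 288*I*√2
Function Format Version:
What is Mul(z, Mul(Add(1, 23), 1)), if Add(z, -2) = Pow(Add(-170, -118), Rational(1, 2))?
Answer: Add(48, Mul(288, I, Pow(2, Rational(1, 2)))) ≈ Add(48.000, Mul(407.29, I))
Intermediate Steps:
z = Add(2, Mul(12, I, Pow(2, Rational(1, 2)))) (z = Add(2, Pow(Add(-170, -118), Rational(1, 2))) = Add(2, Pow(-288, Rational(1, 2))) = Add(2, Mul(12, I, Pow(2, Rational(1, 2)))) ≈ Add(2.0000, Mul(16.971, I)))
Mul(z, Mul(Add(1, 23), 1)) = Mul(Add(2, Mul(12, I, Pow(2, Rational(1, 2)))), Mul(Add(1, 23), 1)) = Mul(Add(2, Mul(12, I, Pow(2, Rational(1, 2)))), Mul(24, 1)) = Mul(Add(2, Mul(12, I, Pow(2, Rational(1, 2)))), 24) = Add(48, Mul(288, I, Pow(2, Rational(1, 2))))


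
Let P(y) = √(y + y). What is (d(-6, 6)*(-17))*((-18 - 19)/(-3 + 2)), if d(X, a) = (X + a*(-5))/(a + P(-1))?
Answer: 67932/19 - 11322*I*√2/19 ≈ 3575.4 - 842.72*I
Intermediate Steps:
P(y) = √2*√y (P(y) = √(2*y) = √2*√y)
d(X, a) = (X - 5*a)/(a + I*√2) (d(X, a) = (X + a*(-5))/(a + √2*√(-1)) = (X - 5*a)/(a + √2*I) = (X - 5*a)/(a + I*√2))
(d(-6, 6)*(-17))*((-18 - 19)/(-3 + 2)) = (((-6 - 5*6)/(6 + I*√2))*(-17))*((-18 - 19)/(-3 + 2)) = (((-6 - 30)/(6 + I*√2))*(-17))*(-37/(-1)) = ((-36/(6 + I*√2))*(-17))*(-37*(-1)) = (-36/(6 + I*√2)*(-17))*37 = (612/(6 + I*√2))*37 = 22644/(6 + I*√2)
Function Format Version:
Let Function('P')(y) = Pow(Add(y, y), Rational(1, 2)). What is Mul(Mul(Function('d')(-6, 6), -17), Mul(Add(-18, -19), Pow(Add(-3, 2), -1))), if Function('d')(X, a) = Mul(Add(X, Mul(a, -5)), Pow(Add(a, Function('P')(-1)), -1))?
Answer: Add(Rational(67932, 19), Mul(Rational(-11322, 19), I, Pow(2, Rational(1, 2)))) ≈ Add(3575.4, Mul(-842.72, I))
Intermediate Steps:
Function('P')(y) = Mul(Pow(2, Rational(1, 2)), Pow(y, Rational(1, 2))) (Function('P')(y) = Pow(Mul(2, y), Rational(1, 2)) = Mul(Pow(2, Rational(1, 2)), Pow(y, Rational(1, 2))))
Function('d')(X, a) = Mul(Pow(Add(a, Mul(I, Pow(2, Rational(1, 2)))), -1), Add(X, Mul(-5, a))) (Function('d')(X, a) = Mul(Add(X, Mul(a, -5)), Pow(Add(a, Mul(Pow(2, Rational(1, 2)), Pow(-1, Rational(1, 2)))), -1)) = Mul(Add(X, Mul(-5, a)), Pow(Add(a, Mul(Pow(2, Rational(1, 2)), I)), -1)) = Mul(Add(X, Mul(-5, a)), Pow(Add(a, Mul(I, Pow(2, Rational(1, 2)))), -1)) = Mul(Pow(Add(a, Mul(I, Pow(2, Rational(1, 2)))), -1), Add(X, Mul(-5, a))))
Mul(Mul(Function('d')(-6, 6), -17), Mul(Add(-18, -19), Pow(Add(-3, 2), -1))) = Mul(Mul(Mul(Pow(Add(6, Mul(I, Pow(2, Rational(1, 2)))), -1), Add(-6, Mul(-5, 6))), -17), Mul(Add(-18, -19), Pow(Add(-3, 2), -1))) = Mul(Mul(Mul(Pow(Add(6, Mul(I, Pow(2, Rational(1, 2)))), -1), Add(-6, -30)), -17), Mul(-37, Pow(-1, -1))) = Mul(Mul(Mul(Pow(Add(6, Mul(I, Pow(2, Rational(1, 2)))), -1), -36), -17), Mul(-37, -1)) = Mul(Mul(Mul(-36, Pow(Add(6, Mul(I, Pow(2, Rational(1, 2)))), -1)), -17), 37) = Mul(Mul(612, Pow(Add(6, Mul(I, Pow(2, Rational(1, 2)))), -1)), 37) = Mul(22644, Pow(Add(6, Mul(I, Pow(2, Rational(1, 2)))), -1))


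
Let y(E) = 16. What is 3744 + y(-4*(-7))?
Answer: 3760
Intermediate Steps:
3744 + y(-4*(-7)) = 3744 + 16 = 3760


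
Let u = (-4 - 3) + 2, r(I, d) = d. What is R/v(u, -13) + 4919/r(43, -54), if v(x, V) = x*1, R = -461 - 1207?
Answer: 65477/270 ≈ 242.51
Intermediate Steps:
R = -1668
u = -5 (u = -7 + 2 = -5)
v(x, V) = x
R/v(u, -13) + 4919/r(43, -54) = -1668/(-5) + 4919/(-54) = -1668*(-⅕) + 4919*(-1/54) = 1668/5 - 4919/54 = 65477/270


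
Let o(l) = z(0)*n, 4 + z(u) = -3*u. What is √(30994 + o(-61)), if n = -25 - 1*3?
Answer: √31106 ≈ 176.37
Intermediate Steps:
n = -28 (n = -25 - 3 = -28)
z(u) = -4 - 3*u
o(l) = 112 (o(l) = (-4 - 3*0)*(-28) = (-4 + 0)*(-28) = -4*(-28) = 112)
√(30994 + o(-61)) = √(30994 + 112) = √31106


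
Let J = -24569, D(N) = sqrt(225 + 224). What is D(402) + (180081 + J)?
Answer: 155512 + sqrt(449) ≈ 1.5553e+5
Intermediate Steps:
D(N) = sqrt(449)
D(402) + (180081 + J) = sqrt(449) + (180081 - 24569) = sqrt(449) + 155512 = 155512 + sqrt(449)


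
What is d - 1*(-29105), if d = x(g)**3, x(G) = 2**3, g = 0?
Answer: 29617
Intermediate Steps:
x(G) = 8
d = 512 (d = 8**3 = 512)
d - 1*(-29105) = 512 - 1*(-29105) = 512 + 29105 = 29617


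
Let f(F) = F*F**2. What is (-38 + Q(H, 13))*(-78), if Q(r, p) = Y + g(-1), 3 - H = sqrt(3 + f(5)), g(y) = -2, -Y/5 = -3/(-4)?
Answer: 6825/2 ≈ 3412.5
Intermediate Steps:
Y = -15/4 (Y = -(-15)/(-4) = -(-15)*(-1)/4 = -5*3/4 = -15/4 ≈ -3.7500)
f(F) = F**3
H = 3 - 8*sqrt(2) (H = 3 - sqrt(3 + 5**3) = 3 - sqrt(3 + 125) = 3 - sqrt(128) = 3 - 8*sqrt(2) ≈ -8.3137)
Q(r, p) = -23/4 (Q(r, p) = -15/4 - 2 = -23/4)
(-38 + Q(H, 13))*(-78) = (-38 - 23/4)*(-78) = -175/4*(-78) = 6825/2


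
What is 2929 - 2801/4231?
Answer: 12389798/4231 ≈ 2928.3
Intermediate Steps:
2929 - 2801/4231 = 12389798/4231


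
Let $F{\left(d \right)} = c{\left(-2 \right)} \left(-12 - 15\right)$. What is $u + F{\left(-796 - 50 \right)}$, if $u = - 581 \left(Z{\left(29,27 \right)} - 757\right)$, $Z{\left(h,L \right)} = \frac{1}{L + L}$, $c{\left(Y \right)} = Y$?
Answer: $\frac{23752453}{54} \approx 4.3986 \cdot 10^{5}$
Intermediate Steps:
$Z{\left(h,L \right)} = \frac{1}{2 L}$
$F{\left(d \right)} = 54$ ($F{\left(d \right)} = - 2 \left(-12 - 15\right) = \left(-2\right) \left(-27\right) = 54$)
$u = \frac{23749537}{54}$ ($u = - 581 \left(\frac{1}{2 \cdot 27} - 757\right) = - 581 \left(\frac{1}{2} \cdot \frac{1}{27} - 757\right) = - 581 \left(\frac{1}{54} - 757\right) = \left(-581\right) \left(- \frac{40877}{54}\right) = \frac{23749537}{54} \approx 4.3981 \cdot 10^{5}$)
$u + F{\left(-796 - 50 \right)} = \frac{23749537}{54} + 54 = \frac{23752453}{54}$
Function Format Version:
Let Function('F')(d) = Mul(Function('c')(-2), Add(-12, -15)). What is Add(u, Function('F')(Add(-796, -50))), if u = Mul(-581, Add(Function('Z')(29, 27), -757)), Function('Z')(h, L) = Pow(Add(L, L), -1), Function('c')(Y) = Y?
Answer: Rational(23752453, 54) ≈ 4.3986e+5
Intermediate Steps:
Function('Z')(h, L) = Mul(Rational(1, 2), Pow(L, -1)) (Function('Z')(h, L) = Pow(Mul(2, L), -1) = Mul(Rational(1, 2), Pow(L, -1)))
Function('F')(d) = 54 (Function('F')(d) = Mul(-2, Add(-12, -15)) = Mul(-2, -27) = 54)
u = Rational(23749537, 54) (u = Mul(-581, Add(Mul(Rational(1, 2), Pow(27, -1)), -757)) = Mul(-581, Add(Mul(Rational(1, 2), Rational(1, 27)), -757)) = Mul(-581, Add(Rational(1, 54), -757)) = Mul(-581, Rational(-40877, 54)) = Rational(23749537, 54) ≈ 4.3981e+5)
Add(u, Function('F')(Add(-796, -50))) = Add(Rational(23749537, 54), 54) = Rational(23752453, 54)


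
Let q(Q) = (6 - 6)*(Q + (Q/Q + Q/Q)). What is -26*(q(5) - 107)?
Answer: 2782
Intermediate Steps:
q(Q) = 0 (q(Q) = 0*(Q + (1 + 1)) = 0*(Q + 2) = 0*(2 + Q) = 0)
-26*(q(5) - 107) = -26*(0 - 107) = -26*(-107) = 2782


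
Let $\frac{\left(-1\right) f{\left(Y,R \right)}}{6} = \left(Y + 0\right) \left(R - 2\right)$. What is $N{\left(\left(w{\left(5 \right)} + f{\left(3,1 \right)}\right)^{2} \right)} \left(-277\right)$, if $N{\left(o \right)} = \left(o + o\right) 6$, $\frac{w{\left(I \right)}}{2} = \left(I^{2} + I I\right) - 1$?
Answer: $-44727744$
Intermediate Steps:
$w{\left(I \right)} = -2 + 4 I^{2}$ ($w{\left(I \right)} = 2 \left(\left(I^{2} + I I\right) - 1\right) = 2 \left(\left(I^{2} + I^{2}\right) - 1\right) = 2 \left(2 I^{2} - 1\right) = 2 \left(-1 + 2 I^{2}\right) = -2 + 4 I^{2}$)
$f{\left(Y,R \right)} = - 6 Y \left(-2 + R\right)$ ($f{\left(Y,R \right)} = - 6 \left(Y + 0\right) \left(R - 2\right) = - 6 Y \left(-2 + R\right)$)
$N{\left(o \right)} = 12 o$ ($N{\left(o \right)} = 2 o 6 = 12 o$)
$N{\left(\left(w{\left(5 \right)} + f{\left(3,1 \right)}\right)^{2} \right)} \left(-277\right) = 12 \left(\left(-2 + 4 \cdot 5^{2}\right) + 6 \cdot 3 \left(2 - 1\right)\right)^{2} \left(-277\right) = 12 \left(\left(-2 + 4 \cdot 25\right) + 6 \cdot 3 \left(2 - 1\right)\right)^{2} \left(-277\right) = 12 \left(\left(-2 + 100\right) + 6 \cdot 3 \cdot 1\right)^{2} \left(-277\right) = 12 \left(98 + 18\right)^{2} \left(-277\right) = 12 \cdot 116^{2} \left(-277\right) = 12 \cdot 13456 \left(-277\right) = 161472 \left(-277\right) = -44727744$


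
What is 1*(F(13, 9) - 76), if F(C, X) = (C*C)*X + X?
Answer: 1454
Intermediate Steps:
F(C, X) = X + X*C**2 (F(C, X) = C**2*X + X = X*C**2 + X = X + X*C**2)
1*(F(13, 9) - 76) = 1*(9*(1 + 13**2) - 76) = 1*(9*(1 + 169) - 76) = 1*(9*170 - 76) = 1*(1530 - 76) = 1*1454 = 1454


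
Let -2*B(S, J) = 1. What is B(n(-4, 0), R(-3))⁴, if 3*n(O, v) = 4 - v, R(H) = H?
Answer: 1/16 ≈ 0.062500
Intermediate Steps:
n(O, v) = 4/3 - v/3 (n(O, v) = (4 - v)/3 = 4/3 - v/3)
B(S, J) = -½ (B(S, J) = -½*1 = -½)
B(n(-4, 0), R(-3))⁴ = (-½)⁴ = 1/16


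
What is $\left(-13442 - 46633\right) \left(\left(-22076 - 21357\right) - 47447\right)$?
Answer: $5459616000$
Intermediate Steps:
$\left(-13442 - 46633\right) \left(\left(-22076 - 21357\right) - 47447\right) = - 60075 \left(-43433 - 47447\right) = \left(-60075\right) \left(-90880\right) = 5459616000$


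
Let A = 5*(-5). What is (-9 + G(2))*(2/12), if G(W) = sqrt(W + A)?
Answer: -3/2 + I*sqrt(23)/6 ≈ -1.5 + 0.7993*I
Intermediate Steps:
A = -25
G(W) = sqrt(-25 + W) (G(W) = sqrt(W - 25) = sqrt(-25 + W))
(-9 + G(2))*(2/12) = (-9 + sqrt(-25 + 2))*(2/12) = (-9 + sqrt(-23))*(2*(1/12)) = (-9 + I*sqrt(23))*(1/6) = -3/2 + I*sqrt(23)/6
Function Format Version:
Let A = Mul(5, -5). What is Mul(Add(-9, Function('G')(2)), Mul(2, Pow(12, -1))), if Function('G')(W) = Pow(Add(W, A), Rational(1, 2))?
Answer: Add(Rational(-3, 2), Mul(Rational(1, 6), I, Pow(23, Rational(1, 2)))) ≈ Add(-1.5000, Mul(0.79930, I))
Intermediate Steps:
A = -25
Function('G')(W) = Pow(Add(-25, W), Rational(1, 2)) (Function('G')(W) = Pow(Add(W, -25), Rational(1, 2)) = Pow(Add(-25, W), Rational(1, 2)))
Mul(Add(-9, Function('G')(2)), Mul(2, Pow(12, -1))) = Mul(Add(-9, Pow(Add(-25, 2), Rational(1, 2))), Mul(2, Pow(12, -1))) = Mul(Add(-9, Pow(-23, Rational(1, 2))), Mul(2, Rational(1, 12))) = Mul(Add(-9, Mul(I, Pow(23, Rational(1, 2)))), Rational(1, 6)) = Add(Rational(-3, 2), Mul(Rational(1, 6), I, Pow(23, Rational(1, 2))))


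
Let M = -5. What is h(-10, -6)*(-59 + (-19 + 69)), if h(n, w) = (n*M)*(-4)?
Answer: 1800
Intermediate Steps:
h(n, w) = 20*n (h(n, w) = (n*(-5))*(-4) = -5*n*(-4) = 20*n)
h(-10, -6)*(-59 + (-19 + 69)) = (20*(-10))*(-59 + (-19 + 69)) = -200*(-59 + 50) = -200*(-9) = 1800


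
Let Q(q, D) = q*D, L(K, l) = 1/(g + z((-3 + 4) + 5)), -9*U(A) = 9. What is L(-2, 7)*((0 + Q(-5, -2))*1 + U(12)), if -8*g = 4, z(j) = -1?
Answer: -6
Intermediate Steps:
U(A) = -1 (U(A) = -1/9*9 = -1)
g = -1/2 (g = -1/8*4 = -1/2 ≈ -0.50000)
L(K, l) = -2/3 (L(K, l) = 1/(-1/2 - 1) = 1/(-3/2) = -2/3)
Q(q, D) = D*q
L(-2, 7)*((0 + Q(-5, -2))*1 + U(12)) = -2*((0 - 2*(-5))*1 - 1)/3 = -2*((0 + 10)*1 - 1)/3 = -2*(10*1 - 1)/3 = -2*(10 - 1)/3 = -2/3*9 = -6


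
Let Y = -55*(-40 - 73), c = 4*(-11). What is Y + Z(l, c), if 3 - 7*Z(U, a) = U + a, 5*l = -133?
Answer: 217893/35 ≈ 6225.5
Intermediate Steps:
l = -133/5 (l = (1/5)*(-133) = -133/5 ≈ -26.600)
c = -44
Z(U, a) = 3/7 - U/7 - a/7 (Z(U, a) = 3/7 - (U + a)/7 = 3/7 + (-U/7 - a/7) = 3/7 - U/7 - a/7)
Y = 6215 (Y = -55*(-113) = 6215)
Y + Z(l, c) = 6215 + (3/7 - 1/7*(-133/5) - 1/7*(-44)) = 6215 + (3/7 + 19/5 + 44/7) = 6215 + 368/35 = 217893/35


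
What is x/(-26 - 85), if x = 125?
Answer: -125/111 ≈ -1.1261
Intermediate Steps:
x/(-26 - 85) = 125/(-26 - 85) = 125/(-111) = 125*(-1/111) = -125/111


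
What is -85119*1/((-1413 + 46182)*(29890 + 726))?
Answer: -28373/456882568 ≈ -6.2101e-5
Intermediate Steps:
-85119*1/((-1413 + 46182)*(29890 + 726)) = -85119/(30616*44769) = -85119/1370647704 = -85119*1/1370647704 = -28373/456882568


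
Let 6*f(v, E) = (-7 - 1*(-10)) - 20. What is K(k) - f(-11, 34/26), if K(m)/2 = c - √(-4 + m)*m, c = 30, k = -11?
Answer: 377/6 + 22*I*√15 ≈ 62.833 + 85.206*I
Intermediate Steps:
f(v, E) = -17/6 (f(v, E) = ((-7 - 1*(-10)) - 20)/6 = ((-7 + 10) - 20)/6 = (3 - 20)/6 = (⅙)*(-17) = -17/6)
K(m) = 60 - 2*m*√(-4 + m) (K(m) = 2*(30 - √(-4 + m)*m) = 2*(30 - m*√(-4 + m)) = 60 - 2*m*√(-4 + m))
K(k) - f(-11, 34/26) = (60 - 2*(-11)*√(-4 - 11)) - 1*(-17/6) = (60 - 2*(-11)*√(-15)) + 17/6 = (60 - 2*(-11)*I*√15) + 17/6 = (60 + 22*I*√15) + 17/6 = 377/6 + 22*I*√15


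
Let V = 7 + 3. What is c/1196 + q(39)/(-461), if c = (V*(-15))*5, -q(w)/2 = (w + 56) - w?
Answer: -105899/275678 ≈ -0.38414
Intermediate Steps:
V = 10
q(w) = -112 (q(w) = -2*((w + 56) - w) = -2*((56 + w) - w) = -2*56 = -112)
c = -750 (c = (10*(-15))*5 = -150*5 = -750)
c/1196 + q(39)/(-461) = -750/1196 - 112/(-461) = -750*1/1196 - 112*(-1/461) = -375/598 + 112/461 = -105899/275678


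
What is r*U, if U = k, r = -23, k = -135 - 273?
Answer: 9384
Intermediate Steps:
k = -408
U = -408
r*U = -23*(-408) = 9384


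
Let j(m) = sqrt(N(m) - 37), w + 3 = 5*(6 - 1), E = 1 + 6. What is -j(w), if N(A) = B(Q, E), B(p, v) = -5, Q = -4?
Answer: -I*sqrt(42) ≈ -6.4807*I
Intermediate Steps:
E = 7
N(A) = -5
w = 22 (w = -3 + 5*(6 - 1) = -3 + 5*5 = -3 + 25 = 22)
j(m) = I*sqrt(42) (j(m) = sqrt(-5 - 37) = sqrt(-42) = I*sqrt(42))
-j(w) = -I*sqrt(42)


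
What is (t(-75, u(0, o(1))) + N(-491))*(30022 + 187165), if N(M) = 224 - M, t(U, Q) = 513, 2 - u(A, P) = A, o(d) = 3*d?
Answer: 266705636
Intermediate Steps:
u(A, P) = 2 - A
(t(-75, u(0, o(1))) + N(-491))*(30022 + 187165) = (513 + (224 - 1*(-491)))*(30022 + 187165) = (513 + (224 + 491))*217187 = (513 + 715)*217187 = 1228*217187 = 266705636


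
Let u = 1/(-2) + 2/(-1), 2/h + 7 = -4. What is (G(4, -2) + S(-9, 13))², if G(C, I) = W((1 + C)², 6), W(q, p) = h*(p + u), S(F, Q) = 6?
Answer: 3481/121 ≈ 28.769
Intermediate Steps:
h = -2/11 (h = 2/(-7 - 4) = 2/(-11) = 2*(-1/11) = -2/11 ≈ -0.18182)
u = -5/2 (u = 1*(-½) + 2*(-1) = -½ - 2 = -5/2 ≈ -2.5000)
W(q, p) = 5/11 - 2*p/11 (W(q, p) = -2*(p - 5/2)/11 = -2*(-5/2 + p)/11 = 5/11 - 2*p/11)
G(C, I) = -7/11 (G(C, I) = 5/11 - 2/11*6 = 5/11 - 12/11 = -7/11)
(G(4, -2) + S(-9, 13))² = (-7/11 + 6)² = (59/11)² = 3481/121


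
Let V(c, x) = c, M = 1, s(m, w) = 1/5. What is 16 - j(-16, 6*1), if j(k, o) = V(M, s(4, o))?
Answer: 15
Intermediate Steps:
s(m, w) = ⅕
j(k, o) = 1
16 - j(-16, 6*1) = 16 - 1*1 = 16 - 1 = 15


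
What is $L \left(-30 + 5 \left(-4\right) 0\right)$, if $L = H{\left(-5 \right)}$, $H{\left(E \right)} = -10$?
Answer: $300$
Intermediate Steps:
$L = -10$
$L \left(-30 + 5 \left(-4\right) 0\right) = - 10 \left(-30 + 5 \left(-4\right) 0\right) = - 10 \left(-30 - 0\right) = - 10 \left(-30 + 0\right) = \left(-10\right) \left(-30\right) = 300$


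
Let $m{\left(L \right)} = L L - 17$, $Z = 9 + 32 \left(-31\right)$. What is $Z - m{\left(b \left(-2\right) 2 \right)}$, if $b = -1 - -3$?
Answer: $-1030$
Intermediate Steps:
$b = 2$ ($b = -1 + 3 = 2$)
$Z = -983$ ($Z = 9 - 992 = -983$)
$m{\left(L \right)} = -17 + L^{2}$ ($m{\left(L \right)} = L^{2} - 17 = -17 + L^{2}$)
$Z - m{\left(b \left(-2\right) 2 \right)} = -983 - \left(-17 + \left(2 \left(-2\right) 2\right)^{2}\right) = -983 - \left(-17 + \left(\left(-4\right) 2\right)^{2}\right) = -983 - \left(-17 + \left(-8\right)^{2}\right) = -983 - \left(-17 + 64\right) = -983 - 47 = -1030$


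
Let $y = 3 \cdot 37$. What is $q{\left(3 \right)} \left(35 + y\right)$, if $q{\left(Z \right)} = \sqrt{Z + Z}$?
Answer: $146 \sqrt{6} \approx 357.63$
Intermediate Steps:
$y = 111$
$q{\left(Z \right)} = \sqrt{2} \sqrt{Z}$ ($q{\left(Z \right)} = \sqrt{2 Z} = \sqrt{2} \sqrt{Z}$)
$q{\left(3 \right)} \left(35 + y\right) = \sqrt{2} \sqrt{3} \left(35 + 111\right) = \sqrt{6} \cdot 146 = 146 \sqrt{6}$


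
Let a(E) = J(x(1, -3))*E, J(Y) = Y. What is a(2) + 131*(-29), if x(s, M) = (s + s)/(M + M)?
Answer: -11399/3 ≈ -3799.7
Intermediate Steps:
x(s, M) = s/M (x(s, M) = (2*s)/((2*M)) = (2*s)*(1/(2*M)) = s/M)
a(E) = -E/3 (a(E) = (1/(-3))*E = (1*(-⅓))*E = -E/3)
a(2) + 131*(-29) = -⅓*2 + 131*(-29) = -⅔ - 3799 = -11399/3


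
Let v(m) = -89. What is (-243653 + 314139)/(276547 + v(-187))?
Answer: 2711/10633 ≈ 0.25496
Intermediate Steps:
(-243653 + 314139)/(276547 + v(-187)) = (-243653 + 314139)/(276547 - 89) = 70486/276458 = 70486*(1/276458) = 2711/10633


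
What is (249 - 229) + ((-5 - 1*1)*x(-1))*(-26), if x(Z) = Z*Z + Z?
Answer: 20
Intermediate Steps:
x(Z) = Z + Z² (x(Z) = Z² + Z = Z + Z²)
(249 - 229) + ((-5 - 1*1)*x(-1))*(-26) = (249 - 229) + ((-5 - 1*1)*(-(1 - 1)))*(-26) = 20 + ((-5 - 1)*(-1*0))*(-26) = 20 - 6*0*(-26) = 20 + 0*(-26) = 20 + 0 = 20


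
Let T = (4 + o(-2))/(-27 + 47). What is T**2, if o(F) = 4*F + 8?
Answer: 1/25 ≈ 0.040000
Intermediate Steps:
o(F) = 8 + 4*F
T = 1/5 (T = (4 + (8 + 4*(-2)))/(-27 + 47) = (4 + (8 - 8))/20 = (4 + 0)*(1/20) = 4*(1/20) = 1/5 ≈ 0.20000)
T**2 = (1/5)**2 = 1/25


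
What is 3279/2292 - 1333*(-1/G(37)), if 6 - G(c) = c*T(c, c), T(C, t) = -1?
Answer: 24777/764 ≈ 32.431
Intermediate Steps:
G(c) = 6 + c (G(c) = 6 - c*(-1) = 6 - (-1)*c = 6 + c)
3279/2292 - 1333*(-1/G(37)) = 3279/2292 - 1333*(-1/(6 + 37)) = 3279*(1/2292) - 1333/((-1*43)) = 1093/764 - 1333/(-43) = 1093/764 - 1333*(-1/43) = 1093/764 + 31 = 24777/764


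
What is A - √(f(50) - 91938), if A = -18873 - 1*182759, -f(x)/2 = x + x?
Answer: -201632 - I*√92138 ≈ -2.0163e+5 - 303.54*I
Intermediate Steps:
f(x) = -4*x (f(x) = -2*(x + x) = -4*x)
A = -201632 (A = -18873 - 182759 = -201632)
A - √(f(50) - 91938) = -201632 - √(-4*50 - 91938) = -201632 - √(-200 - 91938) = -201632 - √(-92138) = -201632 - I*√92138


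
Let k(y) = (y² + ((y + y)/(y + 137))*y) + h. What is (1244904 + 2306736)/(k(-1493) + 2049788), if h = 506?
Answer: 481602384/579833101 ≈ 0.83059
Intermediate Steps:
k(y) = 506 + y² + 2*y²/(137 + y) (k(y) = (y² + ((y + y)/(y + 137))*y) + 506 = (y² + ((2*y)/(137 + y))*y) + 506 = (y² + (2*y/(137 + y))*y) + 506 = (y² + 2*y²/(137 + y)) + 506 = 506 + y² + 2*y²/(137 + y))
(1244904 + 2306736)/(k(-1493) + 2049788) = (1244904 + 2306736)/((69322 + (-1493)³ + 139*(-1493)² + 506*(-1493))/(137 - 1493) + 2049788) = 3551640/((69322 - 3327970157 + 139*2229049 - 755458)/(-1356) + 2049788) = 3551640/(-(69322 - 3327970157 + 309837811 - 755458)/1356 + 2049788) = 3551640/(-1/1356*(-3018818482) + 2049788) = 3551640/(1509409241/678 + 2049788) = 3551640/(2899165505/678) = 3551640*(678/2899165505) = 481602384/579833101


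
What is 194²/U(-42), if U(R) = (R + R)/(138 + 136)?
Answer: -2578066/21 ≈ -1.2277e+5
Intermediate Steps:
U(R) = R/137 (U(R) = (2*R)/274 = (2*R)*(1/274) = R/137)
194²/U(-42) = 194²/(((1/137)*(-42))) = 37636/(-42/137) = 37636*(-137/42) = -2578066/21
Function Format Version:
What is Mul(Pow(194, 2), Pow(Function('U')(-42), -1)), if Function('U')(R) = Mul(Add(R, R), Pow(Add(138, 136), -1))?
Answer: Rational(-2578066, 21) ≈ -1.2277e+5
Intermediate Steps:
Function('U')(R) = Mul(Rational(1, 137), R) (Function('U')(R) = Mul(Mul(2, R), Pow(274, -1)) = Mul(Mul(2, R), Rational(1, 274)) = Mul(Rational(1, 137), R))
Mul(Pow(194, 2), Pow(Function('U')(-42), -1)) = Mul(Pow(194, 2), Pow(Mul(Rational(1, 137), -42), -1)) = Mul(37636, Pow(Rational(-42, 137), -1)) = Mul(37636, Rational(-137, 42)) = Rational(-2578066, 21)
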